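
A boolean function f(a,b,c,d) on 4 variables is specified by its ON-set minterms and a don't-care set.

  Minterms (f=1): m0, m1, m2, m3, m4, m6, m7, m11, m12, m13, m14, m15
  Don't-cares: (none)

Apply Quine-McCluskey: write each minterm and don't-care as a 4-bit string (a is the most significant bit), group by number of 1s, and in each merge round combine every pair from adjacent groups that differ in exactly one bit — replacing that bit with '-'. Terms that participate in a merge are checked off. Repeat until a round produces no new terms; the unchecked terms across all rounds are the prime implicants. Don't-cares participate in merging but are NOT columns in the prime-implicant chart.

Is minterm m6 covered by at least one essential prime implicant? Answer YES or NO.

NO

Round 0: 0000✓ 0001✓ 0010✓ 0011✓ 0100✓ 0110✓ 0111✓ 1011✓ 1100✓ 1101✓ 1110✓ 1111✓
Round 1: -011✓ -100✓ -110✓ -111✓ 0-00✓ 0-10✓ 0-11✓ 00-0✓ 00-1✓ 000-✓ 001-✓ 01-0✓ 011-✓ 1-11✓ 11-0✓ 11-1✓ 110-✓ 111-✓
Round 2: --11 -1-0 -11- 0--0 0-1- 00-- 11--
PIs = {--11, -1-0, -11-, 0--0, 0-1-, 00--, 11--}
Coverage chart:
  m0: 0--0,00--
  m1: 00-- ←essential
  m2: 0--0,0-1-,00--
  m3: --11,0-1-,00--
  m4: -1-0,0--0
  m6: -1-0,-11-,0--0,0-1-
  m7: --11,-11-,0-1-
  m11: --11 ←essential
  m12: -1-0,11--
  m13: 11-- ←essential
  m14: -1-0,-11-,11--
  m15: --11,-11-,11--
Essential: --11, 00--, 11--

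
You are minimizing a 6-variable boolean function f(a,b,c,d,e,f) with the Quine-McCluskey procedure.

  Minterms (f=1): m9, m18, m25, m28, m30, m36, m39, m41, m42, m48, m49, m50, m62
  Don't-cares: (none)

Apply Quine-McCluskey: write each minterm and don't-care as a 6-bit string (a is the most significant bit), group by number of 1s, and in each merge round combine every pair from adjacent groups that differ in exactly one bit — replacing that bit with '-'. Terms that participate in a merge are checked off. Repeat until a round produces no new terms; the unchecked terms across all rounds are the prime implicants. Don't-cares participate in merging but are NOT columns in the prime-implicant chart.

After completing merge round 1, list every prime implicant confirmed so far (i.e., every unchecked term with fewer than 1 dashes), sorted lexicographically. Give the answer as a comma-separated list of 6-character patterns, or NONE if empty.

100100, 100111, 101010

[col 0] 001001*, 010010*, 011001*, 011100*, 011110*, 100100, 100111, 101001*, 101010, 110000*, 110001*, 110010*, 111110*
[col 1] -01001, -10010, -11110, 0-1001, 0111-0, 1100-0, 11000-
Prime implicants: -01001, -10010, -11110, 0-1001, 0111-0, 100100, 100111, 101010, 1100-0, 11000-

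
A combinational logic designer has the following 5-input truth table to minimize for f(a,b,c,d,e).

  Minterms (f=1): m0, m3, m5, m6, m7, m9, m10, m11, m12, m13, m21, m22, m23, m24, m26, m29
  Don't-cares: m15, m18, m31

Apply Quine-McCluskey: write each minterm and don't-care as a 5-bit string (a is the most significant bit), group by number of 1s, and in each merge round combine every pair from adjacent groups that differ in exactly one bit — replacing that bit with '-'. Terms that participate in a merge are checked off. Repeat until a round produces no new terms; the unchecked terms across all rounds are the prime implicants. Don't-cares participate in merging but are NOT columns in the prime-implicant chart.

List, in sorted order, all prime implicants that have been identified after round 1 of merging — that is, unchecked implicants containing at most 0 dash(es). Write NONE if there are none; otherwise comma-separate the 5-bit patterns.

00000

[col 0] 00000, 00011*, 00101*, 00110*, 00111*, 01001*, 01010*, 01011*, 01100*, 01101*, 01111*, 10010*, 10101*, 10110*, 10111*, 11000*, 11010*, 11101*, 11111*
[col 1] -0101*, -0110*, -0111*, -1010, -1101*, -1111*, 0-011*, 0-101*, 0-111*, 00-11*, 001-1*, 0011-*, 01-01*, 01-11*, 010-1*, 0101-, 011-1*, 0110-, 1-010, 1-101*, 1-111*, 10-10, 101-1*, 1011-*, 110-0, 111-1*
[col 2] --101*, --111*, -01-1*, -011-, -11-1*, 0--11, 0-1-1*, 01--1, 1-1-1*
[col 3] --1-1
Prime implicants: --1-1, -011-, -1010, 0--11, 00000, 01--1, 0101-, 0110-, 1-010, 10-10, 110-0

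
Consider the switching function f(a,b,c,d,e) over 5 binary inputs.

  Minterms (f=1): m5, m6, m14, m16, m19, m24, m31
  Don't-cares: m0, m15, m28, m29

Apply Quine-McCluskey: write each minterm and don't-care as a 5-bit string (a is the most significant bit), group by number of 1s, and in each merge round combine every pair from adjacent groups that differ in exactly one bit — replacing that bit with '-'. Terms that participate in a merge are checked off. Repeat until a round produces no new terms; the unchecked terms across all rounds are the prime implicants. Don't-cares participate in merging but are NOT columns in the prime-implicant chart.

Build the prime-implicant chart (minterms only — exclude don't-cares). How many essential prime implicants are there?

3

[col 0] 00000*, 00101, 00110*, 01110*, 01111*, 10000*, 10011, 11000*, 11100*, 11101*, 11111*
[col 1] -0000, -1111, 0-110, 0111-, 1-000, 11-00, 111-1, 1110-
Prime implicants: -0000, -1111, 0-110, 00101, 0111-, 1-000, 10011, 11-00, 111-1, 1110-
PI chart (minterm → PIs covering it):
  5 | 00101  (sole → essential)
  6 | 0-110  (sole → essential)
  14 | 0-110,0111-
  16 | -0000,1-000
  19 | 10011  (sole → essential)
  24 | 1-000,11-00
  31 | -1111,111-1
Essential prime implicants: 0-110, 00101, 10011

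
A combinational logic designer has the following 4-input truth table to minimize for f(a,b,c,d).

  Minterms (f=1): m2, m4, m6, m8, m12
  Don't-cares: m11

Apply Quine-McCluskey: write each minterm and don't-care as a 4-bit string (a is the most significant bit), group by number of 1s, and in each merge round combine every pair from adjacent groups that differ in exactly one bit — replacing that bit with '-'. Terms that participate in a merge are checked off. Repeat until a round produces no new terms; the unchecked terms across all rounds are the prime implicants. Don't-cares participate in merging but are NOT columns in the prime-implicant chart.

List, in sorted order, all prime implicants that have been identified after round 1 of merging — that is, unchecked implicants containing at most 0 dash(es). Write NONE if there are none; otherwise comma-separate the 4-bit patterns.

1011

Round 0: 0010✓ 0100✓ 0110✓ 1000✓ 1011 1100✓
Round 1: -100 0-10 01-0 1-00
PIs = {-100, 0-10, 01-0, 1-00, 1011}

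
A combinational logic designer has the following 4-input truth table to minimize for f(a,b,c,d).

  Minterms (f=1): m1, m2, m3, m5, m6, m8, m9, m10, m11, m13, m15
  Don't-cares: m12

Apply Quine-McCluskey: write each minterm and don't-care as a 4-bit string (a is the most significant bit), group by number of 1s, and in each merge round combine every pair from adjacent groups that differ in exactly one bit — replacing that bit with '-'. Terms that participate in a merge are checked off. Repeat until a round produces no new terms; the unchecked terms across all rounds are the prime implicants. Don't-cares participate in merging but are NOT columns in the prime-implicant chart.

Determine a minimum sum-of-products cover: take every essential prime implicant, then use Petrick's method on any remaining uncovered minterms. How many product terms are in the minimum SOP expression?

5

Round 0: 0001✓ 0010✓ 0011✓ 0101✓ 0110✓ 1000✓ 1001✓ 1010✓ 1011✓ 1100✓ 1101✓ 1111✓
Round 1: -001✓ -010✓ -011✓ -101✓ 0-01✓ 0-10 00-1✓ 001-✓ 1-00✓ 1-01✓ 1-11✓ 10-0✓ 10-1✓ 100-✓ 101-✓ 11-1✓ 110-✓
Round 2: --01 -0-1 -01- 1--1 1-0- 10--
PIs = {--01, -0-1, -01-, 0-10, 1--1, 1-0-, 10--}
Coverage chart:
  m1: --01,-0-1
  m2: -01-,0-10
  m3: -0-1,-01-
  m5: --01 ←essential
  m6: 0-10 ←essential
  m8: 1-0-,10--
  m9: --01,-0-1,1--1,1-0-,10--
  m10: -01-,10--
  m11: -0-1,-01-,1--1,10--
  m13: --01,1--1,1-0-
  m15: 1--1 ←essential
Essential: --01, 0-10, 1--1
Petrick residual → -0-1, 10--
Min cover (5 terms): c'd + b'd + a'cd' + ad + ab'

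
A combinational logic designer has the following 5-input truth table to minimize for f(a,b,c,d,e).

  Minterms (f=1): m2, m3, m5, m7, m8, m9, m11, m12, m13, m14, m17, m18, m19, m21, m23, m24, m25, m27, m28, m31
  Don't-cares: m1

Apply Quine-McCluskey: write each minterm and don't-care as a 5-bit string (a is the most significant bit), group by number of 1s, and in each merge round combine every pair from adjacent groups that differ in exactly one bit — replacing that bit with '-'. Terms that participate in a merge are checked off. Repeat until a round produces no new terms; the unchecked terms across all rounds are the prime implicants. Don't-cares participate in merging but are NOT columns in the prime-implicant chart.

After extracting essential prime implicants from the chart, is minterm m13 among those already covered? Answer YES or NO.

NO

Round 0: 00001✓ 00010✓ 00011✓ 00101✓ 00111✓ 01000✓ 01001✓ 01011✓ 01100✓ 01101✓ 01110✓ 10001✓ 10010✓ 10011✓ 10101✓ 10111✓ 11000✓ 11001✓ 11011✓ 11100✓ 11111✓
Round 1: -0001✓ -0010✓ -0011✓ -0101✓ -0111✓ -1000✓ -1001✓ -1011✓ -1100✓ 0-001✓ 0-011✓ 0-101✓ 00-01✓ 00-11✓ 000-1✓ 0001-✓ 001-1✓ 01-00✓ 01-01✓ 010-1✓ 0100-✓ 011-0 0110-✓ 1-001✓ 1-011✓ 1-111✓ 10-01✓ 10-11✓ 100-1✓ 1001-✓ 101-1✓ 11-00✓ 11-11✓ 110-1✓ 1100-✓
Round 2: --001✓ --011✓ -0-01✓ -0-11✓ -00-1✓ -001- -01-1✓ -1-00 -10-1✓ -100- 0--01 0-0-1✓ 00--1✓ 01-0- 1--11 1-0-1✓ 10--1✓
Round 3: --0-1 -0--1
PIs = {--0-1, -0--1, -001-, -1-00, -100-, 0--01, 01-0-, 011-0, 1--11}
Coverage chart:
  m2: -001- ←essential
  m3: --0-1,-0--1,-001-
  m5: -0--1,0--01
  m7: -0--1 ←essential
  m8: -1-00,-100-,01-0-
  m9: --0-1,-100-,0--01,01-0-
  m11: --0-1 ←essential
  m12: -1-00,01-0-,011-0
  m13: 0--01,01-0-
  m14: 011-0 ←essential
  m17: --0-1,-0--1
  m18: -001- ←essential
  m19: --0-1,-0--1,-001-,1--11
  m21: -0--1 ←essential
  m23: -0--1,1--11
  m24: -1-00,-100-
  m25: --0-1,-100-
  m27: --0-1,1--11
  m28: -1-00 ←essential
  m31: 1--11 ←essential
Essential: --0-1, -0--1, -001-, -1-00, 011-0, 1--11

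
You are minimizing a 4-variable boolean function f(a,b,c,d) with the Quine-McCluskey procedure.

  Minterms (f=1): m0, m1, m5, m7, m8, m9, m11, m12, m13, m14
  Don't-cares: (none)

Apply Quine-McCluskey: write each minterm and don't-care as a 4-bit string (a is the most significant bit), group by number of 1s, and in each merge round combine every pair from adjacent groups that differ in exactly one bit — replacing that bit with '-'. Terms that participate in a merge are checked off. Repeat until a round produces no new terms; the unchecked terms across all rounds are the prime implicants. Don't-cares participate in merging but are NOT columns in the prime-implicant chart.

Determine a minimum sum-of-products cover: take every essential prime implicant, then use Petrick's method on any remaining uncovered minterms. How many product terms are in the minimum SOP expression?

Round 0: 0000✓ 0001✓ 0101✓ 0111✓ 1000✓ 1001✓ 1011✓ 1100✓ 1101✓ 1110✓
Round 1: -000✓ -001✓ -101✓ 0-01✓ 000-✓ 01-1 1-00✓ 1-01✓ 10-1 100-✓ 11-0 110-✓
Round 2: --01 -00- 1-0-
PIs = {--01, -00-, 01-1, 1-0-, 10-1, 11-0}
Coverage chart:
  m0: -00- ←essential
  m1: --01,-00-
  m5: --01,01-1
  m7: 01-1 ←essential
  m8: -00-,1-0-
  m9: --01,-00-,1-0-,10-1
  m11: 10-1 ←essential
  m12: 1-0-,11-0
  m13: --01,1-0-
  m14: 11-0 ←essential
Essential: -00-, 01-1, 10-1, 11-0
Petrick residual → --01
Min cover (5 terms): c'd + b'c' + a'bd + ab'd + abd'

5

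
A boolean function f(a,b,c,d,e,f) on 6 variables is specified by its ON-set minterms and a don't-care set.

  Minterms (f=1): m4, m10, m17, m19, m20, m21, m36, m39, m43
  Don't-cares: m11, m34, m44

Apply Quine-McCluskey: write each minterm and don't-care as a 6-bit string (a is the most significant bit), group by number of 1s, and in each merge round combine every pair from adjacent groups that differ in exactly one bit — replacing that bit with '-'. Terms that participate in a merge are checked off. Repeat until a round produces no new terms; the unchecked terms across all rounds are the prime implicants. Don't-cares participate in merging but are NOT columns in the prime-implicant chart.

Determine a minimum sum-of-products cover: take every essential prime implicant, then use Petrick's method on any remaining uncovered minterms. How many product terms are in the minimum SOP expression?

6

[col 0] 000100*, 001010*, 001011*, 010001*, 010011*, 010100*, 010101*, 100010, 100100*, 100111, 101011*, 101100*
[col 1] -00100, -01011, 0-0100, 00101-, 010-01, 0100-1, 01010-, 10-100
Prime implicants: -00100, -01011, 0-0100, 00101-, 010-01, 0100-1, 01010-, 10-100, 100010, 100111
PI chart (minterm → PIs covering it):
  4 | -00100,0-0100
  10 | 00101-  (sole → essential)
  17 | 010-01,0100-1
  19 | 0100-1  (sole → essential)
  20 | 0-0100,01010-
  21 | 010-01,01010-
  36 | -00100,10-100
  39 | 100111  (sole → essential)
  43 | -01011  (sole → essential)
Essential prime implicants: -01011, 00101-, 0100-1, 100111
Petrick residual → -00100, 01010-
Minimum SOP uses 6 PIs: b'c'de'f' + b'cd'ef + a'b'cd'e + a'bc'd'f + a'bc'de' + ab'c'def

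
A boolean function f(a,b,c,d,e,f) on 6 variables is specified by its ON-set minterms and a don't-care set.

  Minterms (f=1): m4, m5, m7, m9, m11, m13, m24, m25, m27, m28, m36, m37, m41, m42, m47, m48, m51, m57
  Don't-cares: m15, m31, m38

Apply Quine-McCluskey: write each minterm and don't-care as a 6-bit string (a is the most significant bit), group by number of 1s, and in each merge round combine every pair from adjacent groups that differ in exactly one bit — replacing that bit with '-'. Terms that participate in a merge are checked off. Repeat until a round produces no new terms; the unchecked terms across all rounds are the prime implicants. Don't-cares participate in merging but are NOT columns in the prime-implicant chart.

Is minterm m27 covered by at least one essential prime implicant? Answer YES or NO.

NO

size-2^0 implicants → 000100(✓)  000101(✓)  000111(✓)  001001(✓)  001011(✓)  001101(✓)  001111(✓)  011000(✓)  011001(✓)  011011(✓)  011100(✓)  011111(✓)  100100(✓)  100101(✓)  100110(✓)  101001(✓)  101010  101111(✓)  110000  110011  111001(✓)
size-2^1 implicants → -00100(✓)  -00101(✓)  -01001(✓)  -01111  -11001(✓)  0-1001(✓)  0-1011(✓)  0-1111(✓)  00-101(✓)  00-111(✓)  0001-1(✓)  00010-(✓)  001-01(✓)  001-11(✓)  0010-1(✓)  0011-1(✓)  011-00  011-11(✓)  0110-1(✓)  01100-  1-1001(✓)  1001-0  10010-(✓)
size-2^2 implicants → --1001  -0010-  0-1-11  0-10-1  00-1-1  001--1
Unchecked terms (primes): --1001, -0010-, -01111, 0-1-11, 0-10-1, 00-1-1, 001--1, 011-00, 01100-, 1001-0, 101010, 110000, 110011
Minterm coverage:
  m4 ⊆ -0010- [E]
  m5 ⊆ -0010-,00-1-1
  m7 ⊆ 00-1-1 [E]
  m9 ⊆ --1001,0-10-1,001--1
  m11 ⊆ 0-1-11,0-10-1,001--1
  m13 ⊆ 00-1-1,001--1
  m24 ⊆ 011-00,01100-
  m25 ⊆ --1001,0-10-1,01100-
  m27 ⊆ 0-1-11,0-10-1
  m28 ⊆ 011-00 [E]
  m36 ⊆ -0010-,1001-0
  m37 ⊆ -0010- [E]
  m41 ⊆ --1001 [E]
  m42 ⊆ 101010 [E]
  m47 ⊆ -01111 [E]
  m48 ⊆ 110000 [E]
  m51 ⊆ 110011 [E]
  m57 ⊆ --1001 [E]
E = {--1001, -0010-, -01111, 00-1-1, 011-00, 101010, 110000, 110011}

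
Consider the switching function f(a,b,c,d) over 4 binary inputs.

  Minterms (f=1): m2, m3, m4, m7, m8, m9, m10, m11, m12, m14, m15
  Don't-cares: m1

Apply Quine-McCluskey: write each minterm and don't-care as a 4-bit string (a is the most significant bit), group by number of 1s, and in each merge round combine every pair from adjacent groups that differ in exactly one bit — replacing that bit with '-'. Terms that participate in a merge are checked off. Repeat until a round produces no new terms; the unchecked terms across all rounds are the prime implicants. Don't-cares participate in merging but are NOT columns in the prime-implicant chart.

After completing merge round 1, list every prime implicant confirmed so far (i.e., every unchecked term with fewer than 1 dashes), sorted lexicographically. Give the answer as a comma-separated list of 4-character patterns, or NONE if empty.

NONE

[col 0] 0001*, 0010*, 0011*, 0100*, 0111*, 1000*, 1001*, 1010*, 1011*, 1100*, 1110*, 1111*
[col 1] -001*, -010*, -011*, -100, -111*, 0-11*, 00-1*, 001-*, 1-00*, 1-10*, 1-11*, 10-0*, 10-1*, 100-*, 101-*, 11-0*, 111-*
[col 2] --11, -0-1, -01-, 1--0, 1-1-, 10--
Prime implicants: --11, -0-1, -01-, -100, 1--0, 1-1-, 10--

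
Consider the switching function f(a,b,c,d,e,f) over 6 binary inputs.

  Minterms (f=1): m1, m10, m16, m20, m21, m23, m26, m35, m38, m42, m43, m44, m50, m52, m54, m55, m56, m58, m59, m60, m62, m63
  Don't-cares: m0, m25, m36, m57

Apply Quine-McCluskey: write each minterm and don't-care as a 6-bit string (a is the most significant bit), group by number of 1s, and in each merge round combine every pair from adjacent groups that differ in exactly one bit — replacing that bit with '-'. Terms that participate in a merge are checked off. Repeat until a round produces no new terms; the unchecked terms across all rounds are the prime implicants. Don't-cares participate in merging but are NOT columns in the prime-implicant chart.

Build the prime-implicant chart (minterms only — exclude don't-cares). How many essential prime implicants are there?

[col 0] 000000*, 000001*, 001010*, 010000*, 010100*, 010101*, 010111*, 011001*, 011010*, 100011*, 100100*, 100110*, 101010*, 101011*, 101100*, 110010*, 110100*, 110110*, 110111*, 111000*, 111001*, 111010*, 111011*, 111100*, 111110*, 111111*
[col 1] -01010*, -10100, -10111, -11001, -11010*, 0-0000, 0-1010*, 00000-, 010-00, 0101-1, 01010-, 1-0100*, 1-0110*, 1-1010*, 1-1011*, 1-1100*, 10-011, 10-100*, 1001-0*, 10101-*, 11-010*, 11-100*, 11-110*, 11-111*, 110-10*, 1101-0*, 11011-*, 111-00*, 111-10*, 111-11*, 1110-0*, 1110-1*, 11100-*, 11101-*, 1111-0*, 11111-*
[col 2] --1010, 1--100, 1-01-0, 1-101-, 11--10, 11-1-0, 11-11-, 111--0, 111-1-, 1110--
Prime implicants: --1010, -10100, -10111, -11001, 0-0000, 00000-, 010-00, 0101-1, 01010-, 1--100, 1-01-0, 1-101-, 10-011, 11--10, 11-1-0, 11-11-, 111--0, 111-1-, 1110--
PI chart (minterm → PIs covering it):
  1 | 00000-  (sole → essential)
  10 | --1010  (sole → essential)
  16 | 0-0000,010-00
  20 | -10100,010-00,01010-
  21 | 0101-1,01010-
  23 | -10111,0101-1
  26 | --1010  (sole → essential)
  35 | 10-011  (sole → essential)
  38 | 1-01-0  (sole → essential)
  42 | --1010,1-101-
  43 | 1-101-,10-011
  44 | 1--100  (sole → essential)
  50 | 11--10  (sole → essential)
  52 | -10100,1--100,1-01-0,11-1-0
  54 | 1-01-0,11--10,11-1-0,11-11-
  55 | -10111,11-11-
  56 | 111--0,1110--
  58 | --1010,1-101-,11--10,111--0,111-1-,1110--
  59 | 1-101-,111-1-,1110--
  60 | 1--100,11-1-0,111--0
  62 | 11--10,11-1-0,11-11-,111--0,111-1-
  63 | 11-11-,111-1-
Essential prime implicants: --1010, 00000-, 1--100, 1-01-0, 10-011, 11--10

6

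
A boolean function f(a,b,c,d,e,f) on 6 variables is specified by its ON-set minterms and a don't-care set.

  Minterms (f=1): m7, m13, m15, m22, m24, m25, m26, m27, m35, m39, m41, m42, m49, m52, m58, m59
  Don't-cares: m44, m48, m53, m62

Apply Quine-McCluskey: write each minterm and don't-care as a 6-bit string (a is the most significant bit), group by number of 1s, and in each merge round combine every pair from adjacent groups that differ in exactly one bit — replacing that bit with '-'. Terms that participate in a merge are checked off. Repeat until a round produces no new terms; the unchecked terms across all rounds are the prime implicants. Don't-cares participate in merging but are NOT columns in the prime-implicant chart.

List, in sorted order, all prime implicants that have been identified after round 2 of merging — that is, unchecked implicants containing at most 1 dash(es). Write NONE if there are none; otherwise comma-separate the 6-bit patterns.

-00111, 00-111, 0011-1, 010110, 1-1010, 100-11, 101001, 101100, 111-10

size-2^0 implicants → 000111(✓)  001101(✓)  001111(✓)  010110  011000(✓)  011001(✓)  011010(✓)  011011(✓)  100011(✓)  100111(✓)  101001  101010(✓)  101100  110000(✓)  110001(✓)  110100(✓)  110101(✓)  111010(✓)  111011(✓)  111110(✓)
size-2^1 implicants → -00111  -11010(✓)  -11011(✓)  00-111  0011-1  0110-0(✓)  0110-1(✓)  01100-(✓)  01101-(✓)  1-1010  100-11  110-00(✓)  110-01(✓)  11000-(✓)  11010-(✓)  111-10  11101-(✓)
size-2^2 implicants → -1101-  0110--  110-0-
Unchecked terms (primes): -00111, -1101-, 00-111, 0011-1, 010110, 0110--, 1-1010, 100-11, 101001, 101100, 110-0-, 111-10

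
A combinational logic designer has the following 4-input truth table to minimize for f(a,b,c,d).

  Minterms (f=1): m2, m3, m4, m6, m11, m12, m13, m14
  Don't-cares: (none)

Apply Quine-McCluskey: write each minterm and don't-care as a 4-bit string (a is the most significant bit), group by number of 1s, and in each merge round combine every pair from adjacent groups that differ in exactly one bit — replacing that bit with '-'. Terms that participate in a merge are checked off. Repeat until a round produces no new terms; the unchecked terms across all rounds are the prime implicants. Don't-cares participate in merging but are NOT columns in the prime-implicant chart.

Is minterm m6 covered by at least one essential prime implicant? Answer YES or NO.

YES

Round 0: 0010✓ 0011✓ 0100✓ 0110✓ 1011✓ 1100✓ 1101✓ 1110✓
Round 1: -011 -100✓ -110✓ 0-10 001- 01-0✓ 11-0✓ 110-
Round 2: -1-0
PIs = {-011, -1-0, 0-10, 001-, 110-}
Coverage chart:
  m2: 0-10,001-
  m3: -011,001-
  m4: -1-0 ←essential
  m6: -1-0,0-10
  m11: -011 ←essential
  m12: -1-0,110-
  m13: 110- ←essential
  m14: -1-0 ←essential
Essential: -011, -1-0, 110-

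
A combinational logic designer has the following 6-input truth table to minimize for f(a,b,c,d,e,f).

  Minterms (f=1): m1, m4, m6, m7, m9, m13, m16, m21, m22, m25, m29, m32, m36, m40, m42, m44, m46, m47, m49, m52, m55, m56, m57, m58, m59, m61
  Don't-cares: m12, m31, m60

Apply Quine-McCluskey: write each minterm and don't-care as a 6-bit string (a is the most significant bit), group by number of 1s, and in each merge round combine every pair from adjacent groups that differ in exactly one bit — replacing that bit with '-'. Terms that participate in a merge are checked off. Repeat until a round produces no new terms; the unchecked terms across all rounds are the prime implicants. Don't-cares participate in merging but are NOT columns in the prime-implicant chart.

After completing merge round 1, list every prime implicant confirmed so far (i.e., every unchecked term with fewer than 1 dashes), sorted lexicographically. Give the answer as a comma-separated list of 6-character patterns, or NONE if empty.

010000, 110111

[col 0] 000001*, 000100*, 000110*, 000111*, 001001*, 001100*, 001101*, 010000, 010101*, 010110*, 011001*, 011101*, 011111*, 100000*, 100100*, 101000*, 101010*, 101100*, 101110*, 101111*, 110001*, 110100*, 110111, 111000*, 111001*, 111010*, 111011*, 111100*, 111101*
[col 1] -00100*, -01100*, -11001*, -11101*, 0-0110, 0-1001*, 0-1101*, 00-001, 00-100*, 0001-0, 00011-, 001-01*, 00110-, 01-101, 011-01*, 0111-1, 1-0100*, 1-1000*, 1-1010*, 1-1100*, 10-000*, 10-100*, 100-00*, 101-00*, 101-10*, 1010-0*, 1011-0*, 10111-, 11-001, 11-100*, 111-00*, 111-01*, 1110-0*, 1110-1*, 11100-*, 11101-*, 11110-*
[col 2] -0-100, -11-01, 0-1-01, 1--100, 1-1-00, 1-10-0, 10--00, 101--0, 111-0-, 1110--
Prime implicants: -0-100, -11-01, 0-0110, 0-1-01, 00-001, 0001-0, 00011-, 00110-, 01-101, 010000, 0111-1, 1--100, 1-1-00, 1-10-0, 10--00, 101--0, 10111-, 11-001, 110111, 111-0-, 1110--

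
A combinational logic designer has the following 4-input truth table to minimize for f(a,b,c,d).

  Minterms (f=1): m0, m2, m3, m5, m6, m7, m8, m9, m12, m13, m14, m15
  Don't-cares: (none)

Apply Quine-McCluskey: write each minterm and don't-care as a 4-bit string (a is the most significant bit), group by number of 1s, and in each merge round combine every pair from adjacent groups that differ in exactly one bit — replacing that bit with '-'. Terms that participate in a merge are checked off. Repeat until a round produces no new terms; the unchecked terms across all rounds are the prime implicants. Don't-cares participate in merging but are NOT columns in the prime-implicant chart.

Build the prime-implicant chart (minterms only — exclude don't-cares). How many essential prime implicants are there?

[col 0] 0000*, 0010*, 0011*, 0101*, 0110*, 0111*, 1000*, 1001*, 1100*, 1101*, 1110*, 1111*
[col 1] -000, -101*, -110*, -111*, 0-10*, 0-11*, 00-0, 001-*, 01-1*, 011-*, 1-00*, 1-01*, 100-*, 11-0*, 11-1*, 110-*, 111-*
[col 2] -1-1, -11-, 0-1-, 1-0-, 11--
Prime implicants: -000, -1-1, -11-, 0-1-, 00-0, 1-0-, 11--
PI chart (minterm → PIs covering it):
  0 | -000,00-0
  2 | 0-1-,00-0
  3 | 0-1-  (sole → essential)
  5 | -1-1  (sole → essential)
  6 | -11-,0-1-
  7 | -1-1,-11-,0-1-
  8 | -000,1-0-
  9 | 1-0-  (sole → essential)
  12 | 1-0-,11--
  13 | -1-1,1-0-,11--
  14 | -11-,11--
  15 | -1-1,-11-,11--
Essential prime implicants: -1-1, 0-1-, 1-0-

3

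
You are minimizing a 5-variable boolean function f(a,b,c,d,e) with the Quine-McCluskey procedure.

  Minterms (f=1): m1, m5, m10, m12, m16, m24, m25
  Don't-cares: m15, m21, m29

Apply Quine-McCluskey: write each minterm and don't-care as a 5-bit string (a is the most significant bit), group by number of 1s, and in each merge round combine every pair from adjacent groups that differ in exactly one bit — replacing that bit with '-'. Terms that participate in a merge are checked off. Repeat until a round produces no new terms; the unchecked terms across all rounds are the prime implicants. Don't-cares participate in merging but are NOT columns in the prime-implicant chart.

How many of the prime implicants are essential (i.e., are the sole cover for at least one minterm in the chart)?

4

[col 0] 00001*, 00101*, 01010, 01100, 01111, 10000*, 10101*, 11000*, 11001*, 11101*
[col 1] -0101, 00-01, 1-000, 1-101, 11-01, 1100-
Prime implicants: -0101, 00-01, 01010, 01100, 01111, 1-000, 1-101, 11-01, 1100-
PI chart (minterm → PIs covering it):
  1 | 00-01  (sole → essential)
  5 | -0101,00-01
  10 | 01010  (sole → essential)
  12 | 01100  (sole → essential)
  16 | 1-000  (sole → essential)
  24 | 1-000,1100-
  25 | 11-01,1100-
Essential prime implicants: 00-01, 01010, 01100, 1-000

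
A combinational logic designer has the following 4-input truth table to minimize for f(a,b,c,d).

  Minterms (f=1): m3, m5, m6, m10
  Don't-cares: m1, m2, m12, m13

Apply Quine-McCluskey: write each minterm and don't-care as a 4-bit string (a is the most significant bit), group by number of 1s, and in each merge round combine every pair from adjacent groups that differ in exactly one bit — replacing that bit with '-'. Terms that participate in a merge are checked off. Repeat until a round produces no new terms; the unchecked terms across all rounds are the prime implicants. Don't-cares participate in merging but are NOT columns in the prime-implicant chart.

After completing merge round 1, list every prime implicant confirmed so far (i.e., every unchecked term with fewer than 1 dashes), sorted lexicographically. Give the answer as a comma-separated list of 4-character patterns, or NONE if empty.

size-2^0 implicants → 0001(✓)  0010(✓)  0011(✓)  0101(✓)  0110(✓)  1010(✓)  1100(✓)  1101(✓)
size-2^1 implicants → -010  -101  0-01  0-10  00-1  001-  110-
Unchecked terms (primes): -010, -101, 0-01, 0-10, 00-1, 001-, 110-

NONE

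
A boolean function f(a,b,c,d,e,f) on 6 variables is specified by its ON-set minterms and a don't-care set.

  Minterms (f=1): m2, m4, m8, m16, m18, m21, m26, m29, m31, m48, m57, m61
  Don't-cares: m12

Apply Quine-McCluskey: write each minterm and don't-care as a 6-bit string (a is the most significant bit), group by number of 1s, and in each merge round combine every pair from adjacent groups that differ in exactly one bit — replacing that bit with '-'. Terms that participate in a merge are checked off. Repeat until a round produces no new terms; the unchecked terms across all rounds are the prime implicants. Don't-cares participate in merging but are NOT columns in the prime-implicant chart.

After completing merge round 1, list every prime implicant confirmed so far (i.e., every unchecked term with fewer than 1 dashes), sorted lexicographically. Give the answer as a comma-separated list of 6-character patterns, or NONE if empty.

NONE

size-2^0 implicants → 000010(✓)  000100(✓)  001000(✓)  001100(✓)  010000(✓)  010010(✓)  010101(✓)  011010(✓)  011101(✓)  011111(✓)  110000(✓)  111001(✓)  111101(✓)
size-2^1 implicants → -10000  -11101  0-0010  00-100  001-00  01-010  01-101  0100-0  0111-1  111-01
Unchecked terms (primes): -10000, -11101, 0-0010, 00-100, 001-00, 01-010, 01-101, 0100-0, 0111-1, 111-01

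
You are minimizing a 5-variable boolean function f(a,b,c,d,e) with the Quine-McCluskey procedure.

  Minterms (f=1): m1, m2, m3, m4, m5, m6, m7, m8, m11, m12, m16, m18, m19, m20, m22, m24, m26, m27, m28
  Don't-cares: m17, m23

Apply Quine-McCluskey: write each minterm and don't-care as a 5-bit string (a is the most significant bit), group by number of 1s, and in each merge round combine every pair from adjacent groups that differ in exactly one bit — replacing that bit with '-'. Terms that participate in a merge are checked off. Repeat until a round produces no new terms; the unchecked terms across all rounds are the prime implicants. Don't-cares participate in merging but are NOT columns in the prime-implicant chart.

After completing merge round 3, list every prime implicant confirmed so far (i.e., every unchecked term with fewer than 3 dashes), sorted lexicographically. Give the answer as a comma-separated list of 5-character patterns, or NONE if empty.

--011, --100, -00-1, -01-0, -1-00, 00--1, 001--, 1--00, 1-0-0, 1-01-, 10--0, 100--

[col 0] 00001*, 00010*, 00011*, 00100*, 00101*, 00110*, 00111*, 01000*, 01011*, 01100*, 10000*, 10001*, 10010*, 10011*, 10100*, 10110*, 10111*, 11000*, 11010*, 11011*, 11100*
[col 1] -0001*, -0010*, -0011*, -0100*, -0110*, -0111*, -1000*, -1011*, -1100*, 0-011*, 0-100*, 00-01*, 00-10*, 00-11*, 000-1*, 0001-*, 001-0*, 001-1*, 0010-*, 0011-*, 01-00*, 1-000*, 1-010*, 1-011*, 1-100*, 10-00*, 10-10*, 10-11*, 100-0*, 100-1*, 1000-*, 1001-*, 101-0*, 1011-*, 11-00*, 110-0*, 1101-*
[col 2] --011, --100, -0-10*, -0-11*, -00-1, -001-*, -01-0, -011-*, -1-00, 00--1, 00-1-*, 001--, 1--00, 1-0-0, 1-01-, 10--0, 10-1-*, 100--
[col 3] -0-1-
Prime implicants: --011, --100, -0-1-, -00-1, -01-0, -1-00, 00--1, 001--, 1--00, 1-0-0, 1-01-, 10--0, 100--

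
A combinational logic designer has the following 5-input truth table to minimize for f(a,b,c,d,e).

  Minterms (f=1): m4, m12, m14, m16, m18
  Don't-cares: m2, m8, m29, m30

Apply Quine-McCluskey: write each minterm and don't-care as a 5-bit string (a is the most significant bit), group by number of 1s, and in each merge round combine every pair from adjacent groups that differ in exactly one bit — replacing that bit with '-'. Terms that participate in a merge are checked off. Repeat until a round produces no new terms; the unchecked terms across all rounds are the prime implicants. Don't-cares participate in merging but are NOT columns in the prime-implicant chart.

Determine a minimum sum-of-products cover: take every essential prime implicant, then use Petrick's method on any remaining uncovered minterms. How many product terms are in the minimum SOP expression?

3

[col 0] 00010*, 00100*, 01000*, 01100*, 01110*, 10000*, 10010*, 11101, 11110*
[col 1] -0010, -1110, 0-100, 01-00, 011-0, 100-0
Prime implicants: -0010, -1110, 0-100, 01-00, 011-0, 100-0, 11101
PI chart (minterm → PIs covering it):
  4 | 0-100  (sole → essential)
  12 | 0-100,01-00,011-0
  14 | -1110,011-0
  16 | 100-0  (sole → essential)
  18 | -0010,100-0
Essential prime implicants: 0-100, 100-0
Petrick residual → -1110
Minimum SOP uses 3 PIs: bcde' + a'cd'e' + ab'c'e'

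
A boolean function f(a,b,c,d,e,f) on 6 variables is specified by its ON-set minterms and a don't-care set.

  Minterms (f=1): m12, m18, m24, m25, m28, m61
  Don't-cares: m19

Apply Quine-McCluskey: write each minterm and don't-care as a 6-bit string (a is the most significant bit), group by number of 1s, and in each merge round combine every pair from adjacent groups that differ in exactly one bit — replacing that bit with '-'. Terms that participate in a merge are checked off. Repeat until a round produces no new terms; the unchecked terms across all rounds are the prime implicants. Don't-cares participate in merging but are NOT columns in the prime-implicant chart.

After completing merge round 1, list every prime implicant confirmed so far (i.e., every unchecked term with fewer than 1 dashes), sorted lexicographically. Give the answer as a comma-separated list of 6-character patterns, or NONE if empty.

111101

Round 0: 001100✓ 010010✓ 010011✓ 011000✓ 011001✓ 011100✓ 111101
Round 1: 0-1100 01001- 011-00 01100-
PIs = {0-1100, 01001-, 011-00, 01100-, 111101}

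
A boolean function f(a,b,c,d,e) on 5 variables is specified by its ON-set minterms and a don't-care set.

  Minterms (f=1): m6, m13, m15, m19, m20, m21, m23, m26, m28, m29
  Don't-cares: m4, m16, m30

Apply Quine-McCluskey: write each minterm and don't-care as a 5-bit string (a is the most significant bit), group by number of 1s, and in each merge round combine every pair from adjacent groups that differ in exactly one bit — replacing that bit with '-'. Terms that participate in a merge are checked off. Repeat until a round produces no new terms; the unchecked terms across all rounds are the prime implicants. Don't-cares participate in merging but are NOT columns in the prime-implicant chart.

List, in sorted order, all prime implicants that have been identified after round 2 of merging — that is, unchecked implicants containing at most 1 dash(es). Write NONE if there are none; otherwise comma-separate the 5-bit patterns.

-0100, -1101, 001-0, 011-1, 10-00, 10-11, 101-1, 11-10, 111-0

size-2^0 implicants → 00100(✓)  00110(✓)  01101(✓)  01111(✓)  10000(✓)  10011(✓)  10100(✓)  10101(✓)  10111(✓)  11010(✓)  11100(✓)  11101(✓)  11110(✓)
size-2^1 implicants → -0100  -1101  001-0  011-1  1-100(✓)  1-101(✓)  10-00  10-11  101-1  1010-(✓)  11-10  111-0  1110-(✓)
size-2^2 implicants → 1-10-
Unchecked terms (primes): -0100, -1101, 001-0, 011-1, 1-10-, 10-00, 10-11, 101-1, 11-10, 111-0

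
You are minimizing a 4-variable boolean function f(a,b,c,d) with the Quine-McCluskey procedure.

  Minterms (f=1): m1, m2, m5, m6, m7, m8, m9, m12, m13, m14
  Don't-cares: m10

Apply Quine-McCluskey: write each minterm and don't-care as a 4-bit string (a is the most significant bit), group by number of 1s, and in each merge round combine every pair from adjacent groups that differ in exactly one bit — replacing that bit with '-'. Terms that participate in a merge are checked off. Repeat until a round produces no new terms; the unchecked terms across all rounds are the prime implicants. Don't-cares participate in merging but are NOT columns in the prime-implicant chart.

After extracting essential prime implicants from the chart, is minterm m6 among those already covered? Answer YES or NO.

YES

[col 0] 0001*, 0010*, 0101*, 0110*, 0111*, 1000*, 1001*, 1010*, 1100*, 1101*, 1110*
[col 1] -001*, -010*, -101*, -110*, 0-01*, 0-10*, 01-1, 011-, 1-00*, 1-01*, 1-10*, 10-0*, 100-*, 11-0*, 110-*
[col 2] --01, --10, 1--0, 1-0-
Prime implicants: --01, --10, 01-1, 011-, 1--0, 1-0-
PI chart (minterm → PIs covering it):
  1 | --01  (sole → essential)
  2 | --10  (sole → essential)
  5 | --01,01-1
  6 | --10,011-
  7 | 01-1,011-
  8 | 1--0,1-0-
  9 | --01,1-0-
  12 | 1--0,1-0-
  13 | --01,1-0-
  14 | --10,1--0
Essential prime implicants: --01, --10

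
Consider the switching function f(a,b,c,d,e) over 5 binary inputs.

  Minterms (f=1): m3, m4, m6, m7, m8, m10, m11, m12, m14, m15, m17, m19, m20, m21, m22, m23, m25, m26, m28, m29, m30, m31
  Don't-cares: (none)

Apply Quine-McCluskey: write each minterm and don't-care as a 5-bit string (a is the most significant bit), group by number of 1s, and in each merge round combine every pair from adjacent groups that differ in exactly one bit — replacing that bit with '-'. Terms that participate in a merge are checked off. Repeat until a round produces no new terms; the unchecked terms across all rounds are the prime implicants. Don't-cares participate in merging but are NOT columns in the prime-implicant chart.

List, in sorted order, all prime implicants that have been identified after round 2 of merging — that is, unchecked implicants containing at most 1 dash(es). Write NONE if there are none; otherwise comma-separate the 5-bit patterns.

NONE

size-2^0 implicants → 00011(✓)  00100(✓)  00110(✓)  00111(✓)  01000(✓)  01010(✓)  01011(✓)  01100(✓)  01110(✓)  01111(✓)  10001(✓)  10011(✓)  10100(✓)  10101(✓)  10110(✓)  10111(✓)  11001(✓)  11010(✓)  11100(✓)  11101(✓)  11110(✓)  11111(✓)
size-2^1 implicants → -0011(✓)  -0100(✓)  -0110(✓)  -0111(✓)  -1010(✓)  -1100(✓)  -1110(✓)  -1111(✓)  0-011(✓)  0-100(✓)  0-110(✓)  0-111(✓)  00-11(✓)  001-0(✓)  0011-(✓)  01-00(✓)  01-10(✓)  01-11(✓)  010-0(✓)  0101-(✓)  011-0(✓)  0111-(✓)  1-001(✓)  1-100(✓)  1-101(✓)  1-110(✓)  1-111(✓)  10-01(✓)  10-11(✓)  100-1(✓)  101-0(✓)  101-1(✓)  1010-(✓)  1011-(✓)  11-01(✓)  11-10(✓)  111-0(✓)  111-1(✓)  1110-(✓)  1111-(✓)
size-2^2 implicants → --100(✓)  --110(✓)  --111(✓)  -0-11  -01-0(✓)  -011-(✓)  -1-10  -11-0(✓)  -111-(✓)  0--11  0-1-0(✓)  0-11-(✓)  01--0  01-1-  1--01  1-1-0(✓)  1-1-1(✓)  1-10-(✓)  1-11-(✓)  10--1  101--(✓)  111--(✓)
size-2^3 implicants → --1-0  --11-  1-1--
Unchecked terms (primes): --1-0, --11-, -0-11, -1-10, 0--11, 01--0, 01-1-, 1--01, 1-1--, 10--1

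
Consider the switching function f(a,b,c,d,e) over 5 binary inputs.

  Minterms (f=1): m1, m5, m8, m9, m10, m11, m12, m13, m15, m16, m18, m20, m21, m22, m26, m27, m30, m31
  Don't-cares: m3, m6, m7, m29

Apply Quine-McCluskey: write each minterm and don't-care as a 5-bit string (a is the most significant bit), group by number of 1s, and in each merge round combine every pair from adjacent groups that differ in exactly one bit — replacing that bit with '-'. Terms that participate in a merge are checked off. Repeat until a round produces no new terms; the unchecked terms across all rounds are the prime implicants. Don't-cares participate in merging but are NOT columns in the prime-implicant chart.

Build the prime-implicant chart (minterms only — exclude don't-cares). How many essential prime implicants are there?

3

size-2^0 implicants → 00001(✓)  00011(✓)  00101(✓)  00110(✓)  00111(✓)  01000(✓)  01001(✓)  01010(✓)  01011(✓)  01100(✓)  01101(✓)  01111(✓)  10000(✓)  10010(✓)  10100(✓)  10101(✓)  10110(✓)  11010(✓)  11011(✓)  11101(✓)  11110(✓)  11111(✓)
size-2^1 implicants → -0101(✓)  -0110  -1010(✓)  -1011(✓)  -1101(✓)  -1111(✓)  0-001(✓)  0-011(✓)  0-101(✓)  0-111(✓)  00-01(✓)  00-11(✓)  000-1(✓)  001-1(✓)  0011-  01-00(✓)  01-01(✓)  01-11(✓)  010-0(✓)  010-1(✓)  0100-(✓)  0101-(✓)  011-1(✓)  0110-(✓)  1-010(✓)  1-101(✓)  1-110(✓)  10-00(✓)  10-10(✓)  100-0(✓)  101-0(✓)  1010-  11-10(✓)  11-11(✓)  1101-(✓)  111-1(✓)  1111-(✓)
size-2^2 implicants → --101  -1-11  -101-  -11-1  0--01(✓)  0--11(✓)  0-0-1(✓)  0-1-1(✓)  00--1(✓)  01--1(✓)  01-0-  010--  1--10  10--0  11-1-
size-2^3 implicants → 0---1
Unchecked terms (primes): --101, -0110, -1-11, -101-, -11-1, 0---1, 0011-, 01-0-, 010--, 1--10, 10--0, 1010-, 11-1-
Minterm coverage:
  m1 ⊆ 0---1 [E]
  m5 ⊆ --101,0---1
  m8 ⊆ 01-0-,010--
  m9 ⊆ 0---1,01-0-,010--
  m10 ⊆ -101-,010--
  m11 ⊆ -1-11,-101-,0---1,010--
  m12 ⊆ 01-0- [E]
  m13 ⊆ --101,-11-1,0---1,01-0-
  m15 ⊆ -1-11,-11-1,0---1
  m16 ⊆ 10--0 [E]
  m18 ⊆ 1--10,10--0
  m20 ⊆ 10--0,1010-
  m21 ⊆ --101,1010-
  m22 ⊆ -0110,1--10,10--0
  m26 ⊆ -101-,1--10,11-1-
  m27 ⊆ -1-11,-101-,11-1-
  m30 ⊆ 1--10,11-1-
  m31 ⊆ -1-11,-11-1,11-1-
E = {0---1, 01-0-, 10--0}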